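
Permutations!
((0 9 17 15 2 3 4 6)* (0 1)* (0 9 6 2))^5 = ((0 6 1 9 17 15)(2 3 4))^5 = (0 15 17 9 1 6)(2 4 3)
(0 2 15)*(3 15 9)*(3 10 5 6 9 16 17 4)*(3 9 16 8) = (0 2 8 3 15)(4 9 10 5 6 16 17) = [2, 1, 8, 15, 9, 6, 16, 7, 3, 10, 5, 11, 12, 13, 14, 0, 17, 4]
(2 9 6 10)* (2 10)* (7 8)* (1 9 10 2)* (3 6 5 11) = (1 9 5 11 3 6)(2 10)(7 8) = [0, 9, 10, 6, 4, 11, 1, 8, 7, 5, 2, 3]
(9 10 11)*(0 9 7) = (0 9 10 11 7) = [9, 1, 2, 3, 4, 5, 6, 0, 8, 10, 11, 7]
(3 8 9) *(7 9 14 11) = (3 8 14 11 7 9) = [0, 1, 2, 8, 4, 5, 6, 9, 14, 3, 10, 7, 12, 13, 11]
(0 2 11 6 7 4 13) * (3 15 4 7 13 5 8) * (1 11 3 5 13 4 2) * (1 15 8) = [15, 11, 3, 8, 13, 1, 4, 7, 5, 9, 10, 6, 12, 0, 14, 2] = (0 15 2 3 8 5 1 11 6 4 13)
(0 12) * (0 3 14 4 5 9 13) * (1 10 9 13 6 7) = (0 12 3 14 4 5 13)(1 10 9 6 7) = [12, 10, 2, 14, 5, 13, 7, 1, 8, 6, 9, 11, 3, 0, 4]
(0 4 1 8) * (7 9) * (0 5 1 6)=(0 4 6)(1 8 5)(7 9)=[4, 8, 2, 3, 6, 1, 0, 9, 5, 7]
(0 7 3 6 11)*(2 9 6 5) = [7, 1, 9, 5, 4, 2, 11, 3, 8, 6, 10, 0] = (0 7 3 5 2 9 6 11)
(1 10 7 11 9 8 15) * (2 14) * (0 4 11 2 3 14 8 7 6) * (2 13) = (0 4 11 9 7 13 2 8 15 1 10 6)(3 14) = [4, 10, 8, 14, 11, 5, 0, 13, 15, 7, 6, 9, 12, 2, 3, 1]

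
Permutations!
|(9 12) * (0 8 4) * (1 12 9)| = |(0 8 4)(1 12)| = 6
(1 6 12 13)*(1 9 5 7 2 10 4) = (1 6 12 13 9 5 7 2 10 4) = [0, 6, 10, 3, 1, 7, 12, 2, 8, 5, 4, 11, 13, 9]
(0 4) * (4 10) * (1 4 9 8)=(0 10 9 8 1 4)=[10, 4, 2, 3, 0, 5, 6, 7, 1, 8, 9]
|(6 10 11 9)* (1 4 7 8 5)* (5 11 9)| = 6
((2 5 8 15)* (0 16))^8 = (16)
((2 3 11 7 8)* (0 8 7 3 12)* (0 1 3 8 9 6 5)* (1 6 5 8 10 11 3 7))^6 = ((0 9 5)(1 7)(2 12 6 8)(10 11))^6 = (2 6)(8 12)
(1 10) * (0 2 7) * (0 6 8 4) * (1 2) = (0 1 10 2 7 6 8 4) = [1, 10, 7, 3, 0, 5, 8, 6, 4, 9, 2]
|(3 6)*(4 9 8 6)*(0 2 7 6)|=|(0 2 7 6 3 4 9 8)|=8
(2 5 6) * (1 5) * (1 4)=(1 5 6 2 4)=[0, 5, 4, 3, 1, 6, 2]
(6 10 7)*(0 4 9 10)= (0 4 9 10 7 6)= [4, 1, 2, 3, 9, 5, 0, 6, 8, 10, 7]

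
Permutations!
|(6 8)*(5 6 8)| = |(8)(5 6)| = 2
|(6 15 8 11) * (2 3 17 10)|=4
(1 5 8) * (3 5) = (1 3 5 8) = [0, 3, 2, 5, 4, 8, 6, 7, 1]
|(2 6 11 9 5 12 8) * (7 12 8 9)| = |(2 6 11 7 12 9 5 8)| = 8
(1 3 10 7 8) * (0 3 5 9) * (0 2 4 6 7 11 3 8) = (0 8 1 5 9 2 4 6 7)(3 10 11) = [8, 5, 4, 10, 6, 9, 7, 0, 1, 2, 11, 3]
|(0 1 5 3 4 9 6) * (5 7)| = 8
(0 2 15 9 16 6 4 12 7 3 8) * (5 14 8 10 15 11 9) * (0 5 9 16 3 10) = (0 2 11 16 6 4 12 7 10 15 9 3)(5 14 8) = [2, 1, 11, 0, 12, 14, 4, 10, 5, 3, 15, 16, 7, 13, 8, 9, 6]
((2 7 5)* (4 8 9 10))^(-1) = (2 5 7)(4 10 9 8) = ((2 7 5)(4 8 9 10))^(-1)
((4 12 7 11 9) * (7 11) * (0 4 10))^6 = (12)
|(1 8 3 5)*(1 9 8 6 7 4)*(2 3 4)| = 9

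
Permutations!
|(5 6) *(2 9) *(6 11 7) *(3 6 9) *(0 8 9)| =|(0 8 9 2 3 6 5 11 7)| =9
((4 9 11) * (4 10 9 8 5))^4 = ((4 8 5)(9 11 10))^4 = (4 8 5)(9 11 10)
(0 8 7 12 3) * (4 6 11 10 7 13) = (0 8 13 4 6 11 10 7 12 3) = [8, 1, 2, 0, 6, 5, 11, 12, 13, 9, 7, 10, 3, 4]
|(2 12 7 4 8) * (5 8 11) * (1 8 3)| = 9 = |(1 8 2 12 7 4 11 5 3)|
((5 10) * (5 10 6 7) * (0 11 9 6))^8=((0 11 9 6 7 5))^8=(0 9 7)(5 11 6)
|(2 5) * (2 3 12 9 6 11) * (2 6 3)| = |(2 5)(3 12 9)(6 11)| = 6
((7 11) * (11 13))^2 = ((7 13 11))^2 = (7 11 13)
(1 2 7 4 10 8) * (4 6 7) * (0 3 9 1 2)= [3, 0, 4, 9, 10, 5, 7, 6, 2, 1, 8]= (0 3 9 1)(2 4 10 8)(6 7)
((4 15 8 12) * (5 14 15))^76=(4 8 14)(5 12 15)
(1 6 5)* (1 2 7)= [0, 6, 7, 3, 4, 2, 5, 1]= (1 6 5 2 7)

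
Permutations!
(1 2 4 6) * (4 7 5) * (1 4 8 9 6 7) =(1 2)(4 7 5 8 9 6) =[0, 2, 1, 3, 7, 8, 4, 5, 9, 6]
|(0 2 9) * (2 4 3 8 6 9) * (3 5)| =|(0 4 5 3 8 6 9)| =7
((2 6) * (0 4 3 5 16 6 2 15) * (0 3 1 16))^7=(0 5 3 15 6 16 1 4)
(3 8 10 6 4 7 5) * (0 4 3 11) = (0 4 7 5 11)(3 8 10 6) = [4, 1, 2, 8, 7, 11, 3, 5, 10, 9, 6, 0]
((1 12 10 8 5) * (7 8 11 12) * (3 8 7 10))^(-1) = ((1 10 11 12 3 8 5))^(-1) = (1 5 8 3 12 11 10)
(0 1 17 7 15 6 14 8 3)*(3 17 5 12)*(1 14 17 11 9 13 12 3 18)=(0 14 8 11 9 13 12 18 1 5 3)(6 17 7 15)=[14, 5, 2, 0, 4, 3, 17, 15, 11, 13, 10, 9, 18, 12, 8, 6, 16, 7, 1]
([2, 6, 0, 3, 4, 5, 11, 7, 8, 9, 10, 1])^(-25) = [2, 11, 0, 3, 4, 5, 1, 7, 8, 9, 10, 6]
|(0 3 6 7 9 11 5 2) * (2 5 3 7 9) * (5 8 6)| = 6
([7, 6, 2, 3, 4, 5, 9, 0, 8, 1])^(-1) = [7, 9, 2, 3, 4, 5, 1, 0, 8, 6]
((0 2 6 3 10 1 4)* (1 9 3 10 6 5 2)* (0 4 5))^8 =((0 1 5 2)(3 6 10 9))^8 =(10)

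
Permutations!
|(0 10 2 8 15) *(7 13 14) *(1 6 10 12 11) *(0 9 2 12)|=60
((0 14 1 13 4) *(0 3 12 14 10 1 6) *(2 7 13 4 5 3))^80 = ((0 10 1 4 2 7 13 5 3 12 14 6))^80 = (0 3 2)(1 14 13)(4 6 5)(7 10 12)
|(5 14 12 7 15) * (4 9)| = 10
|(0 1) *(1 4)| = |(0 4 1)| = 3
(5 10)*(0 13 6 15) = [13, 1, 2, 3, 4, 10, 15, 7, 8, 9, 5, 11, 12, 6, 14, 0] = (0 13 6 15)(5 10)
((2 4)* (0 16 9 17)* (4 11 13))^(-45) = ((0 16 9 17)(2 11 13 4))^(-45) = (0 17 9 16)(2 4 13 11)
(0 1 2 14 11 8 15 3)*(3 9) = (0 1 2 14 11 8 15 9 3) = [1, 2, 14, 0, 4, 5, 6, 7, 15, 3, 10, 8, 12, 13, 11, 9]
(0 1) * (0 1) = (1) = [0, 1]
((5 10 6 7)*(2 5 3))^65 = ((2 5 10 6 7 3))^65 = (2 3 7 6 10 5)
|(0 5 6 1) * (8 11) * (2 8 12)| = |(0 5 6 1)(2 8 11 12)| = 4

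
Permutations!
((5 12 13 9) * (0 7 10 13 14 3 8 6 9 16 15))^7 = (0 7 10 13 16 15)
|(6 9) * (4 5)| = |(4 5)(6 9)| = 2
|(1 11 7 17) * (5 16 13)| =12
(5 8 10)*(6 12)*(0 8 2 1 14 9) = (0 8 10 5 2 1 14 9)(6 12) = [8, 14, 1, 3, 4, 2, 12, 7, 10, 0, 5, 11, 6, 13, 9]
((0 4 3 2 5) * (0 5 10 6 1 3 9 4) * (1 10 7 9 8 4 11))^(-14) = (1 9 2)(3 11 7)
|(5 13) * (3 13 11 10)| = |(3 13 5 11 10)| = 5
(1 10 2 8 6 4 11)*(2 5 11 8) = (1 10 5 11)(4 8 6) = [0, 10, 2, 3, 8, 11, 4, 7, 6, 9, 5, 1]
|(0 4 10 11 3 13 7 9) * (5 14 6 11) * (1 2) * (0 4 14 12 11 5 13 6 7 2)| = 45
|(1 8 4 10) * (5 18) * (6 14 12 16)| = |(1 8 4 10)(5 18)(6 14 12 16)| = 4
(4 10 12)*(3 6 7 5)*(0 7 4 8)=(0 7 5 3 6 4 10 12 8)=[7, 1, 2, 6, 10, 3, 4, 5, 0, 9, 12, 11, 8]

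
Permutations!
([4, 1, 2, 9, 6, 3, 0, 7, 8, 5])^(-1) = [6, 1, 2, 5, 0, 9, 4, 7, 8, 3]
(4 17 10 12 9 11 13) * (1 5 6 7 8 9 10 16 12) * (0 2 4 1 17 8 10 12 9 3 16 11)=(0 2 4 8 3 16 9)(1 5 6 7 10 17 11 13)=[2, 5, 4, 16, 8, 6, 7, 10, 3, 0, 17, 13, 12, 1, 14, 15, 9, 11]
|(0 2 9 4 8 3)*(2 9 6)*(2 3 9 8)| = |(0 8 9 4 2 6 3)| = 7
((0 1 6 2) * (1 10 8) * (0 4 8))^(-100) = ((0 10)(1 6 2 4 8))^(-100) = (10)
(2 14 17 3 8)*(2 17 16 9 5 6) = [0, 1, 14, 8, 4, 6, 2, 7, 17, 5, 10, 11, 12, 13, 16, 15, 9, 3] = (2 14 16 9 5 6)(3 8 17)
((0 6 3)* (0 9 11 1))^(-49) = ((0 6 3 9 11 1))^(-49) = (0 1 11 9 3 6)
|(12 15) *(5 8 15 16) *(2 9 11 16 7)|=9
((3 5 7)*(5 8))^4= ((3 8 5 7))^4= (8)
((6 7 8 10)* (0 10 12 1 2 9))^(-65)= (0 2 12 7 10 9 1 8 6)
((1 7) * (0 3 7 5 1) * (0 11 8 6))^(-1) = ((0 3 7 11 8 6)(1 5))^(-1) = (0 6 8 11 7 3)(1 5)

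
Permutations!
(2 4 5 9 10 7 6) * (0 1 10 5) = (0 1 10 7 6 2 4)(5 9) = [1, 10, 4, 3, 0, 9, 2, 6, 8, 5, 7]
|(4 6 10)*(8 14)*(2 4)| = 4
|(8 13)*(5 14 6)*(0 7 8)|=|(0 7 8 13)(5 14 6)|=12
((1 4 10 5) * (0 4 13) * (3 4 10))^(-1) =((0 10 5 1 13)(3 4))^(-1) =(0 13 1 5 10)(3 4)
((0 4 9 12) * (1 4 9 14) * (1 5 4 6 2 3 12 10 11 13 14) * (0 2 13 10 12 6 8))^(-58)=(0 12 3 13 5 1)(2 6 14 4 8 9)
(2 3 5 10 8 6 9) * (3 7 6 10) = [0, 1, 7, 5, 4, 3, 9, 6, 10, 2, 8] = (2 7 6 9)(3 5)(8 10)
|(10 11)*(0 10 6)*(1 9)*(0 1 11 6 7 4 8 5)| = 10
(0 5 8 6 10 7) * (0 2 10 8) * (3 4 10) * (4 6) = (0 5)(2 3 6 8 4 10 7) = [5, 1, 3, 6, 10, 0, 8, 2, 4, 9, 7]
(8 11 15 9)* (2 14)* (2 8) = [0, 1, 14, 3, 4, 5, 6, 7, 11, 2, 10, 15, 12, 13, 8, 9] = (2 14 8 11 15 9)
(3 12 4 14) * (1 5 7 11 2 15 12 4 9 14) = (1 5 7 11 2 15 12 9 14 3 4) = [0, 5, 15, 4, 1, 7, 6, 11, 8, 14, 10, 2, 9, 13, 3, 12]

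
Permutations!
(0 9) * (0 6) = (0 9 6) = [9, 1, 2, 3, 4, 5, 0, 7, 8, 6]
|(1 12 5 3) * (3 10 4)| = |(1 12 5 10 4 3)| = 6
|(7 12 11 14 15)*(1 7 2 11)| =12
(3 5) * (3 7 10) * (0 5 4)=(0 5 7 10 3 4)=[5, 1, 2, 4, 0, 7, 6, 10, 8, 9, 3]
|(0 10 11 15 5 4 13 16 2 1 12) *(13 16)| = |(0 10 11 15 5 4 16 2 1 12)| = 10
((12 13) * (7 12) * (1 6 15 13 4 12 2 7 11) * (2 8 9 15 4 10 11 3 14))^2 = (1 4 10)(2 8 15 3)(6 12 11)(7 9 13 14)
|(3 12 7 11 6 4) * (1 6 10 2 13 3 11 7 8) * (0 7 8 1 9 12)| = |(0 7 8 9 12 1 6 4 11 10 2 13 3)| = 13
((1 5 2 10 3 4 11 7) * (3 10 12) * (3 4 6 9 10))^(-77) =(12)(3 10 9 6)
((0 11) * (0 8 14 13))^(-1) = (0 13 14 8 11)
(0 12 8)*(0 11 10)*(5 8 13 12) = (0 5 8 11 10)(12 13) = [5, 1, 2, 3, 4, 8, 6, 7, 11, 9, 0, 10, 13, 12]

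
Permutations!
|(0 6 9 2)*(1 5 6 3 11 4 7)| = |(0 3 11 4 7 1 5 6 9 2)| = 10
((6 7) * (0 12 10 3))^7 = (0 3 10 12)(6 7)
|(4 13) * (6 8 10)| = 6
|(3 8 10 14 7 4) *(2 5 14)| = 8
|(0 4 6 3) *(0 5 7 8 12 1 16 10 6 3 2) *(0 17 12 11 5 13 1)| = |(0 4 3 13 1 16 10 6 2 17 12)(5 7 8 11)| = 44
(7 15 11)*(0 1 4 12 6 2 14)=(0 1 4 12 6 2 14)(7 15 11)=[1, 4, 14, 3, 12, 5, 2, 15, 8, 9, 10, 7, 6, 13, 0, 11]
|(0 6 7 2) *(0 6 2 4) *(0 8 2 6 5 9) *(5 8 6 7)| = 6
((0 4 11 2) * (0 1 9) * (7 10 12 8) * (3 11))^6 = (0 9 1 2 11 3 4)(7 12)(8 10) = ((0 4 3 11 2 1 9)(7 10 12 8))^6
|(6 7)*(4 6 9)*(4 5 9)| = 6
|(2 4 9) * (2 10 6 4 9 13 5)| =|(2 9 10 6 4 13 5)| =7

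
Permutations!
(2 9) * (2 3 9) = (3 9) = [0, 1, 2, 9, 4, 5, 6, 7, 8, 3]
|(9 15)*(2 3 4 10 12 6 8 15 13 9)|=8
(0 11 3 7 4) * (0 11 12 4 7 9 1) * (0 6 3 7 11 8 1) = [12, 6, 2, 9, 8, 5, 3, 11, 1, 0, 10, 7, 4] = (0 12 4 8 1 6 3 9)(7 11)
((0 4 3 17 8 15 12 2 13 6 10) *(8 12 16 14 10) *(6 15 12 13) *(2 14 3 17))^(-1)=(0 10 14 12 8 6 2 3 16 15 13 17 4)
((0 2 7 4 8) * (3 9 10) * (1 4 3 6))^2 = ((0 2 7 3 9 10 6 1 4 8))^2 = (0 7 9 6 4)(1 8 2 3 10)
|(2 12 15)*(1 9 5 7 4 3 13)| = |(1 9 5 7 4 3 13)(2 12 15)| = 21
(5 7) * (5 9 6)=(5 7 9 6)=[0, 1, 2, 3, 4, 7, 5, 9, 8, 6]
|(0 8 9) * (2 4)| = 6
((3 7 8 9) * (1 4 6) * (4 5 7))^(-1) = ((1 5 7 8 9 3 4 6))^(-1) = (1 6 4 3 9 8 7 5)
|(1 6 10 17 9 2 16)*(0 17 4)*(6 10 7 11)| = 24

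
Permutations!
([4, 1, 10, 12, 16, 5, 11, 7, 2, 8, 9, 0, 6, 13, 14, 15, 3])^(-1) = [11, 1, 8, 16, 0, 5, 12, 7, 9, 10, 2, 6, 3, 13, 14, 15, 4]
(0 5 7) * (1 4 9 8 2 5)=(0 1 4 9 8 2 5 7)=[1, 4, 5, 3, 9, 7, 6, 0, 2, 8]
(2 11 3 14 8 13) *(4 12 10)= [0, 1, 11, 14, 12, 5, 6, 7, 13, 9, 4, 3, 10, 2, 8]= (2 11 3 14 8 13)(4 12 10)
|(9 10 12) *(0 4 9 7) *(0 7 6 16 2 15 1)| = 10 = |(0 4 9 10 12 6 16 2 15 1)|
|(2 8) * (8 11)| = |(2 11 8)| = 3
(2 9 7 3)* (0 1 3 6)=(0 1 3 2 9 7 6)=[1, 3, 9, 2, 4, 5, 0, 6, 8, 7]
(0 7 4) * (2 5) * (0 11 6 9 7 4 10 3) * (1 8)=[4, 8, 5, 0, 11, 2, 9, 10, 1, 7, 3, 6]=(0 4 11 6 9 7 10 3)(1 8)(2 5)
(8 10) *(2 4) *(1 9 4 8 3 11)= [0, 9, 8, 11, 2, 5, 6, 7, 10, 4, 3, 1]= (1 9 4 2 8 10 3 11)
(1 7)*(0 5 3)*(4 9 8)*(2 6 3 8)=(0 5 8 4 9 2 6 3)(1 7)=[5, 7, 6, 0, 9, 8, 3, 1, 4, 2]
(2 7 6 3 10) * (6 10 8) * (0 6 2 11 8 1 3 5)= (0 6 5)(1 3)(2 7 10 11 8)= [6, 3, 7, 1, 4, 0, 5, 10, 2, 9, 11, 8]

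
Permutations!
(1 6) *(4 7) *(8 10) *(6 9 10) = (1 9 10 8 6)(4 7) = [0, 9, 2, 3, 7, 5, 1, 4, 6, 10, 8]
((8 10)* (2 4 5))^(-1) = (2 5 4)(8 10)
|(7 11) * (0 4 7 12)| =|(0 4 7 11 12)| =5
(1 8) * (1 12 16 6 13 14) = (1 8 12 16 6 13 14) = [0, 8, 2, 3, 4, 5, 13, 7, 12, 9, 10, 11, 16, 14, 1, 15, 6]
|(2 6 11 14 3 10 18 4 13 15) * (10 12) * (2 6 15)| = |(2 15 6 11 14 3 12 10 18 4 13)| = 11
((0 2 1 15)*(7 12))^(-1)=(0 15 1 2)(7 12)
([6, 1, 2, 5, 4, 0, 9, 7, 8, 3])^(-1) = [5, 1, 2, 9, 4, 3, 0, 7, 8, 6]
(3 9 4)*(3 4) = (3 9) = [0, 1, 2, 9, 4, 5, 6, 7, 8, 3]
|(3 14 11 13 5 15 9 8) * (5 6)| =|(3 14 11 13 6 5 15 9 8)| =9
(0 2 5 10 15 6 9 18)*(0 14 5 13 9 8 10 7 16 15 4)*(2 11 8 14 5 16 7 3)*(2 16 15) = (0 11 8 10 4)(2 13 9 18 5 3 16)(6 14 15) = [11, 1, 13, 16, 0, 3, 14, 7, 10, 18, 4, 8, 12, 9, 15, 6, 2, 17, 5]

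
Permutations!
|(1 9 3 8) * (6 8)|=|(1 9 3 6 8)|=5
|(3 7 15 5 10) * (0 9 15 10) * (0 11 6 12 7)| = 10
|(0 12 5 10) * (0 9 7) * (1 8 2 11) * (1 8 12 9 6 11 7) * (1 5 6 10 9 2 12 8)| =30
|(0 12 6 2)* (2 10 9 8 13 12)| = 6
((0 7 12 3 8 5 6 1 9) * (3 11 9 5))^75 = ((0 7 12 11 9)(1 5 6)(3 8))^75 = (12)(3 8)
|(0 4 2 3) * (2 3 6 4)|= 5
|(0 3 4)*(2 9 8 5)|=12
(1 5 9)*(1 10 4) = (1 5 9 10 4) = [0, 5, 2, 3, 1, 9, 6, 7, 8, 10, 4]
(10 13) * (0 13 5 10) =(0 13)(5 10) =[13, 1, 2, 3, 4, 10, 6, 7, 8, 9, 5, 11, 12, 0]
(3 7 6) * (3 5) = [0, 1, 2, 7, 4, 3, 5, 6] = (3 7 6 5)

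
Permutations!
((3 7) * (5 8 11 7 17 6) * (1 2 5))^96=(1 3 8)(2 17 11)(5 6 7)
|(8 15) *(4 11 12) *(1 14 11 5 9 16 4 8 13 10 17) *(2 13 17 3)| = |(1 14 11 12 8 15 17)(2 13 10 3)(4 5 9 16)| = 28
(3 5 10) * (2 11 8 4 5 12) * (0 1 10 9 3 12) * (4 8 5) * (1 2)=(0 2 11 5 9 3)(1 10 12)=[2, 10, 11, 0, 4, 9, 6, 7, 8, 3, 12, 5, 1]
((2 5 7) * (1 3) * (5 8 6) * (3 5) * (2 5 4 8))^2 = (1 8 3 4 6) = ((1 4 8 6 3)(5 7))^2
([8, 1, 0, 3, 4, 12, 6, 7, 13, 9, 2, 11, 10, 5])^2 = (0 13 12 2 8 5 10)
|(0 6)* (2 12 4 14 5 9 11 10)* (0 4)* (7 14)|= 11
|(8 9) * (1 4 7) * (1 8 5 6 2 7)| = 6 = |(1 4)(2 7 8 9 5 6)|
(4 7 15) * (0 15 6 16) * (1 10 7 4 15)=(0 1 10 7 6 16)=[1, 10, 2, 3, 4, 5, 16, 6, 8, 9, 7, 11, 12, 13, 14, 15, 0]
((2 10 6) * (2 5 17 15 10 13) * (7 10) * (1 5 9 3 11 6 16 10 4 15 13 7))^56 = ((1 5 17 13 2 7 4 15)(3 11 6 9)(10 16))^56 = (17)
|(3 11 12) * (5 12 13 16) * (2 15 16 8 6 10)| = 11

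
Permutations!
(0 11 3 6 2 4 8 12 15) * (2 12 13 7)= [11, 1, 4, 6, 8, 5, 12, 2, 13, 9, 10, 3, 15, 7, 14, 0]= (0 11 3 6 12 15)(2 4 8 13 7)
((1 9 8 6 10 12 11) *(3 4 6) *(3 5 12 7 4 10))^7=(1 9 8 5 12 11)(3 7 6 10 4)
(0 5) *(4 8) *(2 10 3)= [5, 1, 10, 2, 8, 0, 6, 7, 4, 9, 3]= (0 5)(2 10 3)(4 8)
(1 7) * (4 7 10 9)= [0, 10, 2, 3, 7, 5, 6, 1, 8, 4, 9]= (1 10 9 4 7)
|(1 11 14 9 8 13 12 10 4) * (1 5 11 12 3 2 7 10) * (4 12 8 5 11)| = 40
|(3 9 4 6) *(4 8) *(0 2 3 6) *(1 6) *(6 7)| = 6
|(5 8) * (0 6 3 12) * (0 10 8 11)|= 8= |(0 6 3 12 10 8 5 11)|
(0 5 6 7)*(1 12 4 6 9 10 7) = [5, 12, 2, 3, 6, 9, 1, 0, 8, 10, 7, 11, 4] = (0 5 9 10 7)(1 12 4 6)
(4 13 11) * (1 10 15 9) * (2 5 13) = (1 10 15 9)(2 5 13 11 4) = [0, 10, 5, 3, 2, 13, 6, 7, 8, 1, 15, 4, 12, 11, 14, 9]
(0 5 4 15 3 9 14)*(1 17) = (0 5 4 15 3 9 14)(1 17) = [5, 17, 2, 9, 15, 4, 6, 7, 8, 14, 10, 11, 12, 13, 0, 3, 16, 1]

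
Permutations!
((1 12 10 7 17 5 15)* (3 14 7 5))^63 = ((1 12 10 5 15)(3 14 7 17))^63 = (1 5 12 15 10)(3 17 7 14)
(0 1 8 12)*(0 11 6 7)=(0 1 8 12 11 6 7)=[1, 8, 2, 3, 4, 5, 7, 0, 12, 9, 10, 6, 11]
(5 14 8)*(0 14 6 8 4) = (0 14 4)(5 6 8) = [14, 1, 2, 3, 0, 6, 8, 7, 5, 9, 10, 11, 12, 13, 4]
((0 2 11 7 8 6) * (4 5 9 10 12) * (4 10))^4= ((0 2 11 7 8 6)(4 5 9)(10 12))^4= (12)(0 8 11)(2 6 7)(4 5 9)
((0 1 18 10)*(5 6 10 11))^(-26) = ((0 1 18 11 5 6 10))^(-26) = (0 18 5 10 1 11 6)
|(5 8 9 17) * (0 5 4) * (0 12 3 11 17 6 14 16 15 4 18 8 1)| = 12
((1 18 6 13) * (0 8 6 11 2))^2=((0 8 6 13 1 18 11 2))^2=(0 6 1 11)(2 8 13 18)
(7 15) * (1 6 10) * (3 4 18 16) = [0, 6, 2, 4, 18, 5, 10, 15, 8, 9, 1, 11, 12, 13, 14, 7, 3, 17, 16] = (1 6 10)(3 4 18 16)(7 15)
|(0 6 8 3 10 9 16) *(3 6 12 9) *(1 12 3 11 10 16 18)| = 12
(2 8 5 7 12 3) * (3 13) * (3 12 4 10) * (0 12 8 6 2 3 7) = [12, 1, 6, 3, 10, 0, 2, 4, 5, 9, 7, 11, 13, 8] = (0 12 13 8 5)(2 6)(4 10 7)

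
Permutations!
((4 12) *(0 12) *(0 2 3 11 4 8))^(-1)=(0 8 12)(2 4 11 3)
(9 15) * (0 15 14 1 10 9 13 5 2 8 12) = [15, 10, 8, 3, 4, 2, 6, 7, 12, 14, 9, 11, 0, 5, 1, 13] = (0 15 13 5 2 8 12)(1 10 9 14)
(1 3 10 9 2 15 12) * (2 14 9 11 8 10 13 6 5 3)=(1 2 15 12)(3 13 6 5)(8 10 11)(9 14)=[0, 2, 15, 13, 4, 3, 5, 7, 10, 14, 11, 8, 1, 6, 9, 12]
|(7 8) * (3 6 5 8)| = 5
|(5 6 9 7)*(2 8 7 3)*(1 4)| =14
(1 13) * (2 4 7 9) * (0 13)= (0 13 1)(2 4 7 9)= [13, 0, 4, 3, 7, 5, 6, 9, 8, 2, 10, 11, 12, 1]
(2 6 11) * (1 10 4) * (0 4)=(0 4 1 10)(2 6 11)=[4, 10, 6, 3, 1, 5, 11, 7, 8, 9, 0, 2]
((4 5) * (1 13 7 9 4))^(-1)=((1 13 7 9 4 5))^(-1)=(1 5 4 9 7 13)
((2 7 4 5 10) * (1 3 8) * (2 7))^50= ((1 3 8)(4 5 10 7))^50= (1 8 3)(4 10)(5 7)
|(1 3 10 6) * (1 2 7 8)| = |(1 3 10 6 2 7 8)| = 7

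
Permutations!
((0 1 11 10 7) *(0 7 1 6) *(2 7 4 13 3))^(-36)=(2 3 13 4 7)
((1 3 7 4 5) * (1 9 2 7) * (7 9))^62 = (9)(4 7 5) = ((1 3)(2 9)(4 5 7))^62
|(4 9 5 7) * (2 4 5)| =6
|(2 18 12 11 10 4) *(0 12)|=7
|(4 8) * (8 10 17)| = 4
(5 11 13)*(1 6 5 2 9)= (1 6 5 11 13 2 9)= [0, 6, 9, 3, 4, 11, 5, 7, 8, 1, 10, 13, 12, 2]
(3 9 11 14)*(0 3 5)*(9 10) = [3, 1, 2, 10, 4, 0, 6, 7, 8, 11, 9, 14, 12, 13, 5] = (0 3 10 9 11 14 5)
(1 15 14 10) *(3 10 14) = (1 15 3 10) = [0, 15, 2, 10, 4, 5, 6, 7, 8, 9, 1, 11, 12, 13, 14, 3]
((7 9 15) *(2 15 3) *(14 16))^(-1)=((2 15 7 9 3)(14 16))^(-1)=(2 3 9 7 15)(14 16)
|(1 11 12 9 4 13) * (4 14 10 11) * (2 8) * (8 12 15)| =24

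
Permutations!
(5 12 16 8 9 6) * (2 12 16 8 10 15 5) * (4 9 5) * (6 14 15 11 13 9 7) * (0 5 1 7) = (0 5 16 10 11 13 9 14 15 4)(1 7 6 2 12 8) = [5, 7, 12, 3, 0, 16, 2, 6, 1, 14, 11, 13, 8, 9, 15, 4, 10]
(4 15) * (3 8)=[0, 1, 2, 8, 15, 5, 6, 7, 3, 9, 10, 11, 12, 13, 14, 4]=(3 8)(4 15)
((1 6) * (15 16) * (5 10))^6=(16)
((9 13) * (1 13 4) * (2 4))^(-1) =(1 4 2 9 13)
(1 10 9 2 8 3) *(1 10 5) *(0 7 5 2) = [7, 2, 8, 10, 4, 1, 6, 5, 3, 0, 9] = (0 7 5 1 2 8 3 10 9)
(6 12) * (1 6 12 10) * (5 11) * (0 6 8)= (12)(0 6 10 1 8)(5 11)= [6, 8, 2, 3, 4, 11, 10, 7, 0, 9, 1, 5, 12]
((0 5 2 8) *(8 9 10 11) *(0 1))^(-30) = ((0 5 2 9 10 11 8 1))^(-30) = (0 2 10 8)(1 5 9 11)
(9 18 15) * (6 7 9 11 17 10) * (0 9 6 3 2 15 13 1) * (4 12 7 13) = (0 9 18 4 12 7 6 13 1)(2 15 11 17 10 3) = [9, 0, 15, 2, 12, 5, 13, 6, 8, 18, 3, 17, 7, 1, 14, 11, 16, 10, 4]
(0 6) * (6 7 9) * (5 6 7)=(0 5 6)(7 9)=[5, 1, 2, 3, 4, 6, 0, 9, 8, 7]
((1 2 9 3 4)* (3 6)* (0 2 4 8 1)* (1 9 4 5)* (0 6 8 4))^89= (0 2)(1 5)(3 6 4)(8 9)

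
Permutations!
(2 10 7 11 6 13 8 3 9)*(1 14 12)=(1 14 12)(2 10 7 11 6 13 8 3 9)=[0, 14, 10, 9, 4, 5, 13, 11, 3, 2, 7, 6, 1, 8, 12]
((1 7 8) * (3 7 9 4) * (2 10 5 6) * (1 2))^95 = ((1 9 4 3 7 8 2 10 5 6))^95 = (1 8)(2 9)(3 5)(4 10)(6 7)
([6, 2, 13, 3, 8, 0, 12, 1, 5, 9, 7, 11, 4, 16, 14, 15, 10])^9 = (0 4)(1 16)(2 10)(5 12)(6 8)(7 13)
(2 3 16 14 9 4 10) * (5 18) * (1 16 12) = (1 16 14 9 4 10 2 3 12)(5 18) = [0, 16, 3, 12, 10, 18, 6, 7, 8, 4, 2, 11, 1, 13, 9, 15, 14, 17, 5]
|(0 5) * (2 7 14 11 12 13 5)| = 8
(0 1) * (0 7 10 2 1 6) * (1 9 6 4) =[4, 7, 9, 3, 1, 5, 0, 10, 8, 6, 2] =(0 4 1 7 10 2 9 6)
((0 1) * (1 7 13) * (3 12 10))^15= (0 1 13 7)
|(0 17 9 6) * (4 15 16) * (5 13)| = |(0 17 9 6)(4 15 16)(5 13)| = 12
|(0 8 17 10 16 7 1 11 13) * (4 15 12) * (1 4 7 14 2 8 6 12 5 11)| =18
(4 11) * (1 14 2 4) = (1 14 2 4 11) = [0, 14, 4, 3, 11, 5, 6, 7, 8, 9, 10, 1, 12, 13, 2]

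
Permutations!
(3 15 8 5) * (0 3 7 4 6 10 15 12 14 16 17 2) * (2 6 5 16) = (0 3 12 14 2)(4 5 7)(6 10 15 8 16 17) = [3, 1, 0, 12, 5, 7, 10, 4, 16, 9, 15, 11, 14, 13, 2, 8, 17, 6]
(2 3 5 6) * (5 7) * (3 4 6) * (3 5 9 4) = (2 3 7 9 4 6) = [0, 1, 3, 7, 6, 5, 2, 9, 8, 4]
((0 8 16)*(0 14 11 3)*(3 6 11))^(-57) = ((0 8 16 14 3)(6 11))^(-57) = (0 14 8 3 16)(6 11)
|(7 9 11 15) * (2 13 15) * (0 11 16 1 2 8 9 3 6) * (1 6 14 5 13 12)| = |(0 11 8 9 16 6)(1 2 12)(3 14 5 13 15 7)| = 6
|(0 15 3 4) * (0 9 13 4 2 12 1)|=6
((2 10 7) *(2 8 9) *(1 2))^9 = (1 7)(2 8)(9 10)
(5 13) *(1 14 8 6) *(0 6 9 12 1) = (0 6)(1 14 8 9 12)(5 13) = [6, 14, 2, 3, 4, 13, 0, 7, 9, 12, 10, 11, 1, 5, 8]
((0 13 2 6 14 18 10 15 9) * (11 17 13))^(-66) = ((0 11 17 13 2 6 14 18 10 15 9))^(-66) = (18)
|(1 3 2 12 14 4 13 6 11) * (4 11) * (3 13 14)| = 6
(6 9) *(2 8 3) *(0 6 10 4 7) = (0 6 9 10 4 7)(2 8 3) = [6, 1, 8, 2, 7, 5, 9, 0, 3, 10, 4]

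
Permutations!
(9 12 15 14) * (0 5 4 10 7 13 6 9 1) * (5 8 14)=(0 8 14 1)(4 10 7 13 6 9 12 15 5)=[8, 0, 2, 3, 10, 4, 9, 13, 14, 12, 7, 11, 15, 6, 1, 5]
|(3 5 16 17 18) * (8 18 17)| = 5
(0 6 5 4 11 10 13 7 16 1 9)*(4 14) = [6, 9, 2, 3, 11, 14, 5, 16, 8, 0, 13, 10, 12, 7, 4, 15, 1] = (0 6 5 14 4 11 10 13 7 16 1 9)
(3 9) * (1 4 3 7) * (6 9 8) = [0, 4, 2, 8, 3, 5, 9, 1, 6, 7] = (1 4 3 8 6 9 7)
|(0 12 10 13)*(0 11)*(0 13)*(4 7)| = |(0 12 10)(4 7)(11 13)| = 6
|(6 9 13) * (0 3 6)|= 5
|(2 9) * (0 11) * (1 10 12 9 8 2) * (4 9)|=|(0 11)(1 10 12 4 9)(2 8)|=10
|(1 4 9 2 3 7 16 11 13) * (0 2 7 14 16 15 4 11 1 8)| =36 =|(0 2 3 14 16 1 11 13 8)(4 9 7 15)|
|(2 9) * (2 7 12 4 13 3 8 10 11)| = |(2 9 7 12 4 13 3 8 10 11)| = 10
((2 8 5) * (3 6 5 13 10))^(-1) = (2 5 6 3 10 13 8)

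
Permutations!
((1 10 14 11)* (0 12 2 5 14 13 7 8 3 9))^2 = (0 2 14 1 13 8 9 12 5 11 10 7 3)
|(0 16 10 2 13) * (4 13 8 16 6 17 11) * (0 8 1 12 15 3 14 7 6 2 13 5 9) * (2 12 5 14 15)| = 12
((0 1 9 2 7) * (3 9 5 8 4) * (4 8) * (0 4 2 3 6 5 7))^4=((0 1 7 4 6 5 2)(3 9))^4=(9)(0 6 1 5 7 2 4)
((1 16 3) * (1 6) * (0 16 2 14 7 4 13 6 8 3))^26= ((0 16)(1 2 14 7 4 13 6)(3 8))^26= (16)(1 13 7 2 6 4 14)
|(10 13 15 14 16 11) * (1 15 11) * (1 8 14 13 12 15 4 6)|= 15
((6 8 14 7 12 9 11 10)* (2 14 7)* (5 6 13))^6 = ((2 14)(5 6 8 7 12 9 11 10 13))^6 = (14)(5 11 7)(6 10 12)(8 13 9)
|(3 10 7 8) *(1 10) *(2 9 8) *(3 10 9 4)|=8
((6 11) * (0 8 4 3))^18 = (11)(0 4)(3 8)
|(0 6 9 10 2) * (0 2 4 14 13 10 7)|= |(0 6 9 7)(4 14 13 10)|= 4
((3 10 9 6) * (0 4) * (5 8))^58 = (3 9)(6 10)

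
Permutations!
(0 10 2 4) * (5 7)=[10, 1, 4, 3, 0, 7, 6, 5, 8, 9, 2]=(0 10 2 4)(5 7)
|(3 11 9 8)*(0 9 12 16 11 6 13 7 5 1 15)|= 30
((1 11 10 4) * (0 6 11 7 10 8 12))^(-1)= (0 12 8 11 6)(1 4 10 7)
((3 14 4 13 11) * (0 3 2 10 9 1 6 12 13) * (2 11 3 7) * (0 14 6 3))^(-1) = (0 13 12 6 3 1 9 10 2 7)(4 14)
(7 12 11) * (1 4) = (1 4)(7 12 11) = [0, 4, 2, 3, 1, 5, 6, 12, 8, 9, 10, 7, 11]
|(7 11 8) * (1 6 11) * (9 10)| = 10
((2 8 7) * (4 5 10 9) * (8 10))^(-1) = (2 7 8 5 4 9 10)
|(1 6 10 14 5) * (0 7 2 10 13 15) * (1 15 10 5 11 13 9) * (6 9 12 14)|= |(0 7 2 5 15)(1 9)(6 12 14 11 13 10)|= 30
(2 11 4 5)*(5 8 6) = (2 11 4 8 6 5) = [0, 1, 11, 3, 8, 2, 5, 7, 6, 9, 10, 4]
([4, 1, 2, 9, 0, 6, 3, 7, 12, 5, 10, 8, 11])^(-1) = (0 4)(3 6 5 9)(8 11 12)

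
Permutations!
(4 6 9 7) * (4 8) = [0, 1, 2, 3, 6, 5, 9, 8, 4, 7] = (4 6 9 7 8)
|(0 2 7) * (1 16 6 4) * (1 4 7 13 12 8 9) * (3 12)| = 11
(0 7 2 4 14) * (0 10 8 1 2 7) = (1 2 4 14 10 8) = [0, 2, 4, 3, 14, 5, 6, 7, 1, 9, 8, 11, 12, 13, 10]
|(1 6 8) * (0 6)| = |(0 6 8 1)| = 4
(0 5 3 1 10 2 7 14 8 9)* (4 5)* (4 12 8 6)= (0 12 8 9)(1 10 2 7 14 6 4 5 3)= [12, 10, 7, 1, 5, 3, 4, 14, 9, 0, 2, 11, 8, 13, 6]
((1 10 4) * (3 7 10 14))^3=(1 7)(3 4)(10 14)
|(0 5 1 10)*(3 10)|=5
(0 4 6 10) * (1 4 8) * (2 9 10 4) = [8, 2, 9, 3, 6, 5, 4, 7, 1, 10, 0] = (0 8 1 2 9 10)(4 6)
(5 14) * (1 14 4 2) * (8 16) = (1 14 5 4 2)(8 16) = [0, 14, 1, 3, 2, 4, 6, 7, 16, 9, 10, 11, 12, 13, 5, 15, 8]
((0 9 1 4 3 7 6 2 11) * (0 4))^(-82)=(0 1 9)(2 4 7)(3 6 11)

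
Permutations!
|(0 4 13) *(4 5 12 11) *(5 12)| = 5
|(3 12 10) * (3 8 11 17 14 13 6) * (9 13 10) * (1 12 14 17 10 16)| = |(17)(1 12 9 13 6 3 14 16)(8 11 10)| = 24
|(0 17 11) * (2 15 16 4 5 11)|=|(0 17 2 15 16 4 5 11)|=8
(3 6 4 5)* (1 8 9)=(1 8 9)(3 6 4 5)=[0, 8, 2, 6, 5, 3, 4, 7, 9, 1]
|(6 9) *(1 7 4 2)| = 4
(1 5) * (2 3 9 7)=(1 5)(2 3 9 7)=[0, 5, 3, 9, 4, 1, 6, 2, 8, 7]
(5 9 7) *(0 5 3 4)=(0 5 9 7 3 4)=[5, 1, 2, 4, 0, 9, 6, 3, 8, 7]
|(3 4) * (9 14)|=2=|(3 4)(9 14)|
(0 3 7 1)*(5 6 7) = [3, 0, 2, 5, 4, 6, 7, 1] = (0 3 5 6 7 1)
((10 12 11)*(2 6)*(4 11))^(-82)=(4 10)(11 12)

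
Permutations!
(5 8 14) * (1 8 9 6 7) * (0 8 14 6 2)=[8, 14, 0, 3, 4, 9, 7, 1, 6, 2, 10, 11, 12, 13, 5]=(0 8 6 7 1 14 5 9 2)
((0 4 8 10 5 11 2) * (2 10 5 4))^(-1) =((0 2)(4 8 5 11 10))^(-1) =(0 2)(4 10 11 5 8)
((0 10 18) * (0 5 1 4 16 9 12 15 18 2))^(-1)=((0 10 2)(1 4 16 9 12 15 18 5))^(-1)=(0 2 10)(1 5 18 15 12 9 16 4)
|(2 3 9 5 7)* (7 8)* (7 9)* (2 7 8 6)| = 6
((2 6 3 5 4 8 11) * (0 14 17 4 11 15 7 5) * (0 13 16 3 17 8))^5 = (0 5 4 7 17 15 6 8 2 14 11)(3 16 13)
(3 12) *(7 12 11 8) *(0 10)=[10, 1, 2, 11, 4, 5, 6, 12, 7, 9, 0, 8, 3]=(0 10)(3 11 8 7 12)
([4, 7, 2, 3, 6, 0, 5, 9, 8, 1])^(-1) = [5, 9, 2, 3, 0, 6, 4, 1, 8, 7]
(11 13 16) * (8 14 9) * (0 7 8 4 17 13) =(0 7 8 14 9 4 17 13 16 11) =[7, 1, 2, 3, 17, 5, 6, 8, 14, 4, 10, 0, 12, 16, 9, 15, 11, 13]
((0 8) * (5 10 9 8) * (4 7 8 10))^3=(0 7 5 8 4)(9 10)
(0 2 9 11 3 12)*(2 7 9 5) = (0 7 9 11 3 12)(2 5) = [7, 1, 5, 12, 4, 2, 6, 9, 8, 11, 10, 3, 0]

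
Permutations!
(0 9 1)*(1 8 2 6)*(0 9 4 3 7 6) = (0 4 3 7 6 1 9 8 2) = [4, 9, 0, 7, 3, 5, 1, 6, 2, 8]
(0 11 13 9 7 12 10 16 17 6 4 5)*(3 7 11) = (0 3 7 12 10 16 17 6 4 5)(9 11 13) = [3, 1, 2, 7, 5, 0, 4, 12, 8, 11, 16, 13, 10, 9, 14, 15, 17, 6]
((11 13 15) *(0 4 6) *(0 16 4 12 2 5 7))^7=(0 2 7 12 5)(4 6 16)(11 13 15)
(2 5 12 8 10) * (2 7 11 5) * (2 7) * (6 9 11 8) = (2 7 8 10)(5 12 6 9 11) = [0, 1, 7, 3, 4, 12, 9, 8, 10, 11, 2, 5, 6]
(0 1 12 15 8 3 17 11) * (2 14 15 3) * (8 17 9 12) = [1, 8, 14, 9, 4, 5, 6, 7, 2, 12, 10, 0, 3, 13, 15, 17, 16, 11] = (0 1 8 2 14 15 17 11)(3 9 12)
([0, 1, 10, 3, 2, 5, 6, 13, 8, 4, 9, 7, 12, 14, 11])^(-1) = [0, 1, 4, 3, 9, 5, 6, 11, 8, 10, 2, 14, 12, 7, 13]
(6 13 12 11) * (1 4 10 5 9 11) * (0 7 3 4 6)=[7, 6, 2, 4, 10, 9, 13, 3, 8, 11, 5, 0, 1, 12]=(0 7 3 4 10 5 9 11)(1 6 13 12)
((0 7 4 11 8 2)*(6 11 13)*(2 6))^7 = (0 4 2 7 13)(6 11 8)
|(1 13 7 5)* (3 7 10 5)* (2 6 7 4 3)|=12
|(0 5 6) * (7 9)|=6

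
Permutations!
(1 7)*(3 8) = (1 7)(3 8) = [0, 7, 2, 8, 4, 5, 6, 1, 3]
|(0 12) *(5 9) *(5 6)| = |(0 12)(5 9 6)| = 6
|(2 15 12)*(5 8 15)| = 5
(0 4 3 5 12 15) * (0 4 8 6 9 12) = (0 8 6 9 12 15 4 3 5) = [8, 1, 2, 5, 3, 0, 9, 7, 6, 12, 10, 11, 15, 13, 14, 4]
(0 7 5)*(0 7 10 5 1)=(0 10 5 7 1)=[10, 0, 2, 3, 4, 7, 6, 1, 8, 9, 5]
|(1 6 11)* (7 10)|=|(1 6 11)(7 10)|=6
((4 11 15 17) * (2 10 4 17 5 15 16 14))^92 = (17)(2 4 16)(10 11 14)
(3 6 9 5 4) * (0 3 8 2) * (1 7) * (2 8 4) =(0 3 6 9 5 2)(1 7) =[3, 7, 0, 6, 4, 2, 9, 1, 8, 5]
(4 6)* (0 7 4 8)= (0 7 4 6 8)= [7, 1, 2, 3, 6, 5, 8, 4, 0]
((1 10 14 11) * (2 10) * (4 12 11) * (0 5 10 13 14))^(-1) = ((0 5 10)(1 2 13 14 4 12 11))^(-1) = (0 10 5)(1 11 12 4 14 13 2)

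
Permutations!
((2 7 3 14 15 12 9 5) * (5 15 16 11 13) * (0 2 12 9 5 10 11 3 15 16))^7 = (0 14 3 16 9 15 7 2)(5 12)(10 11 13)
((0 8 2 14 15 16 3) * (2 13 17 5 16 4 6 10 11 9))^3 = (0 17 3 13 16 8 5)(2 4 11 14 6 9 15 10)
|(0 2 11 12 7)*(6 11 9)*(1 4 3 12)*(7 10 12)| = 18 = |(0 2 9 6 11 1 4 3 7)(10 12)|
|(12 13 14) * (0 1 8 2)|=12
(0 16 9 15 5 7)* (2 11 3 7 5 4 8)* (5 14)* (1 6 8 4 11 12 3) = (0 16 9 15 11 1 6 8 2 12 3 7)(5 14) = [16, 6, 12, 7, 4, 14, 8, 0, 2, 15, 10, 1, 3, 13, 5, 11, 9]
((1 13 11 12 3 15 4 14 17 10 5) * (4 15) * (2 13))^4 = (1 12 17 2 3 10 13 4 5 11 14)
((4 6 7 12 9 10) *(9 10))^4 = ((4 6 7 12 10))^4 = (4 10 12 7 6)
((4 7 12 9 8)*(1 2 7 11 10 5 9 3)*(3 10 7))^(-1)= (1 3 2)(4 8 9 5 10 12 7 11)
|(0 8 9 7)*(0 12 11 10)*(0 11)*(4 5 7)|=14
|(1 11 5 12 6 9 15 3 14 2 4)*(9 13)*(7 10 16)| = 12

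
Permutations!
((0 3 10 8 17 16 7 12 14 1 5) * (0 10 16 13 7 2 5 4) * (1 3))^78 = (2 5 10 8 17 13 7 12 14 3 16)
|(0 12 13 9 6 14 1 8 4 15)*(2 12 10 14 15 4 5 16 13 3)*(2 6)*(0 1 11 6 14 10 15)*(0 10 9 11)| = 15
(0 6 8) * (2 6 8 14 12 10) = (0 8)(2 6 14 12 10) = [8, 1, 6, 3, 4, 5, 14, 7, 0, 9, 2, 11, 10, 13, 12]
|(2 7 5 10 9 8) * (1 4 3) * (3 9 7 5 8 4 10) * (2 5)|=|(1 10 7 8 5 3)(4 9)|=6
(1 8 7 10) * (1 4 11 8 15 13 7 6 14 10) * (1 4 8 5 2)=(1 15 13 7 4 11 5 2)(6 14 10 8)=[0, 15, 1, 3, 11, 2, 14, 4, 6, 9, 8, 5, 12, 7, 10, 13]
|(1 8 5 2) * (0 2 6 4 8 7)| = 4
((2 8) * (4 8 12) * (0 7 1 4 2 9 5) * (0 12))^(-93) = (0 5 4)(1 2 9)(7 12 8)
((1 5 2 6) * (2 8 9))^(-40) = (1 8 2)(5 9 6)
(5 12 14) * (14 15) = [0, 1, 2, 3, 4, 12, 6, 7, 8, 9, 10, 11, 15, 13, 5, 14] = (5 12 15 14)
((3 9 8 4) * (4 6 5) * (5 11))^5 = (3 5 6 9 4 11 8)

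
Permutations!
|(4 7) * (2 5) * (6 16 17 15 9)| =|(2 5)(4 7)(6 16 17 15 9)| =10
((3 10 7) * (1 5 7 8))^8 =((1 5 7 3 10 8))^8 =(1 7 10)(3 8 5)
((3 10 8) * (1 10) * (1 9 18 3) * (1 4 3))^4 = (1 3 10 9 8 18 4)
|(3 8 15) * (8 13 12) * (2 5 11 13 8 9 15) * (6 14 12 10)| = |(2 5 11 13 10 6 14 12 9 15 3 8)| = 12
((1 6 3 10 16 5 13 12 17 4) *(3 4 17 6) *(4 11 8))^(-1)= ((17)(1 3 10 16 5 13 12 6 11 8 4))^(-1)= (17)(1 4 8 11 6 12 13 5 16 10 3)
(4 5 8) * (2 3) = (2 3)(4 5 8) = [0, 1, 3, 2, 5, 8, 6, 7, 4]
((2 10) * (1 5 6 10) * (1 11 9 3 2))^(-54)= ((1 5 6 10)(2 11 9 3))^(-54)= (1 6)(2 9)(3 11)(5 10)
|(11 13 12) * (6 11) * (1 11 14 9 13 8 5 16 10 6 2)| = |(1 11 8 5 16 10 6 14 9 13 12 2)| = 12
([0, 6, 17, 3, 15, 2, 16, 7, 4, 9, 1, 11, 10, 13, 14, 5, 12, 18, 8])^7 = (18)(1 16 10 6 12)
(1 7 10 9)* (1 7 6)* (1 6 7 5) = [0, 7, 2, 3, 4, 1, 6, 10, 8, 5, 9] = (1 7 10 9 5)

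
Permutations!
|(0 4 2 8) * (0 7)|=5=|(0 4 2 8 7)|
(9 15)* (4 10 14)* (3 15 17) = (3 15 9 17)(4 10 14) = [0, 1, 2, 15, 10, 5, 6, 7, 8, 17, 14, 11, 12, 13, 4, 9, 16, 3]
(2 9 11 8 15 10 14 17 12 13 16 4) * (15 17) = (2 9 11 8 17 12 13 16 4)(10 14 15) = [0, 1, 9, 3, 2, 5, 6, 7, 17, 11, 14, 8, 13, 16, 15, 10, 4, 12]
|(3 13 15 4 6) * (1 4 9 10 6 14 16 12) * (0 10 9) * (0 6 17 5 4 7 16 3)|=20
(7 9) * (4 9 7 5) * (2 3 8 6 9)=(2 3 8 6 9 5 4)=[0, 1, 3, 8, 2, 4, 9, 7, 6, 5]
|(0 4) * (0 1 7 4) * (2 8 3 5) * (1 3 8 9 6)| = 8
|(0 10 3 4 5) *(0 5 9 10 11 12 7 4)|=8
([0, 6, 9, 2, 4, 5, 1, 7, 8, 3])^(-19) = (1 6)(2 3 9)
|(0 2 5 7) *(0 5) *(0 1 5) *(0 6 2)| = |(1 5 7 6 2)| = 5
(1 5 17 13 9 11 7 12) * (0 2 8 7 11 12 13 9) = (0 2 8 7 13)(1 5 17 9 12) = [2, 5, 8, 3, 4, 17, 6, 13, 7, 12, 10, 11, 1, 0, 14, 15, 16, 9]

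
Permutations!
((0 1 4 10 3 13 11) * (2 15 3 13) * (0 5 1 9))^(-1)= ((0 9)(1 4 10 13 11 5)(2 15 3))^(-1)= (0 9)(1 5 11 13 10 4)(2 3 15)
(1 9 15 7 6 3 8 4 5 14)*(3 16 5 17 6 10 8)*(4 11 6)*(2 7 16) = (1 9 15 16 5 14)(2 7 10 8 11 6)(4 17) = [0, 9, 7, 3, 17, 14, 2, 10, 11, 15, 8, 6, 12, 13, 1, 16, 5, 4]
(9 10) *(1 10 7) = (1 10 9 7) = [0, 10, 2, 3, 4, 5, 6, 1, 8, 7, 9]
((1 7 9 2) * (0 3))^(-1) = ((0 3)(1 7 9 2))^(-1) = (0 3)(1 2 9 7)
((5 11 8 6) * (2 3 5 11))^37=(2 3 5)(6 11 8)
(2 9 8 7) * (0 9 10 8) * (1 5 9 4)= (0 4 1 5 9)(2 10 8 7)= [4, 5, 10, 3, 1, 9, 6, 2, 7, 0, 8]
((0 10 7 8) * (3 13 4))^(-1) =(0 8 7 10)(3 4 13)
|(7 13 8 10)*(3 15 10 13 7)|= 6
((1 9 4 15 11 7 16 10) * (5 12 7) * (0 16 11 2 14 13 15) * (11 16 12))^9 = (0 12 7 16 10 1 9 4)(2 14 13 15)(5 11)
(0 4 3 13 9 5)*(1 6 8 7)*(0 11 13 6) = (0 4 3 6 8 7 1)(5 11 13 9) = [4, 0, 2, 6, 3, 11, 8, 1, 7, 5, 10, 13, 12, 9]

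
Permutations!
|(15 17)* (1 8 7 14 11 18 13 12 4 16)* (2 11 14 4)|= |(1 8 7 4 16)(2 11 18 13 12)(15 17)|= 10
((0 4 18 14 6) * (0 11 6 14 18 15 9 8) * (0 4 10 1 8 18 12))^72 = (18)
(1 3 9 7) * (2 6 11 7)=(1 3 9 2 6 11 7)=[0, 3, 6, 9, 4, 5, 11, 1, 8, 2, 10, 7]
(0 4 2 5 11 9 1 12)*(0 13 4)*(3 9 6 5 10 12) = [0, 3, 10, 9, 2, 11, 5, 7, 8, 1, 12, 6, 13, 4] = (1 3 9)(2 10 12 13 4)(5 11 6)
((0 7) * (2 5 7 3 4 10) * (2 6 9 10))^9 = (10)(0 2)(3 5)(4 7)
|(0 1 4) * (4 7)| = |(0 1 7 4)| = 4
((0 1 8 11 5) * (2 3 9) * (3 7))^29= ((0 1 8 11 5)(2 7 3 9))^29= (0 5 11 8 1)(2 7 3 9)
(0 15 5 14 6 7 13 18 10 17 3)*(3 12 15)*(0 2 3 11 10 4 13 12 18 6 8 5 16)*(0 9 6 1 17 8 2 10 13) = (0 11 13 1 17 18 4)(2 3 10 8 5 14)(6 7 12 15 16 9) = [11, 17, 3, 10, 0, 14, 7, 12, 5, 6, 8, 13, 15, 1, 2, 16, 9, 18, 4]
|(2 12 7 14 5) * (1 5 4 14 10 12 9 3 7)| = 8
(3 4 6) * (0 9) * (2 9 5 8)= (0 5 8 2 9)(3 4 6)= [5, 1, 9, 4, 6, 8, 3, 7, 2, 0]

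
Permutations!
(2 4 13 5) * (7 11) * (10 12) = (2 4 13 5)(7 11)(10 12) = [0, 1, 4, 3, 13, 2, 6, 11, 8, 9, 12, 7, 10, 5]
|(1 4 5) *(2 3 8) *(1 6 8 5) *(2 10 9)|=|(1 4)(2 3 5 6 8 10 9)|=14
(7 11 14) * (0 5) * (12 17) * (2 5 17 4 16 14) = (0 17 12 4 16 14 7 11 2 5) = [17, 1, 5, 3, 16, 0, 6, 11, 8, 9, 10, 2, 4, 13, 7, 15, 14, 12]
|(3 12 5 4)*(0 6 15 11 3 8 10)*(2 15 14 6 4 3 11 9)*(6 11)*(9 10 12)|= |(0 4 8 12 5 3 9 2 15 10)(6 14 11)|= 30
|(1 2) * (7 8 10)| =6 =|(1 2)(7 8 10)|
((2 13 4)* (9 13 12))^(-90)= ((2 12 9 13 4))^(-90)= (13)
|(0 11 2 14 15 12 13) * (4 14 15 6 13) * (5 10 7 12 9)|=|(0 11 2 15 9 5 10 7 12 4 14 6 13)|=13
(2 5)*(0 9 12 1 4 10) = (0 9 12 1 4 10)(2 5) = [9, 4, 5, 3, 10, 2, 6, 7, 8, 12, 0, 11, 1]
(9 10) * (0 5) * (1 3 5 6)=[6, 3, 2, 5, 4, 0, 1, 7, 8, 10, 9]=(0 6 1 3 5)(9 10)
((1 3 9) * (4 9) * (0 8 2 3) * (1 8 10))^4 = ((0 10 1)(2 3 4 9 8))^4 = (0 10 1)(2 8 9 4 3)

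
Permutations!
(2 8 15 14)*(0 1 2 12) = [1, 2, 8, 3, 4, 5, 6, 7, 15, 9, 10, 11, 0, 13, 12, 14] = (0 1 2 8 15 14 12)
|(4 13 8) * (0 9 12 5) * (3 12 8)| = 8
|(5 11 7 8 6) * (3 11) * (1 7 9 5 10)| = |(1 7 8 6 10)(3 11 9 5)| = 20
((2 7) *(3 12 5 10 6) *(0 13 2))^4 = (13)(3 6 10 5 12)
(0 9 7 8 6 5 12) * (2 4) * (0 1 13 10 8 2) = (0 9 7 2 4)(1 13 10 8 6 5 12) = [9, 13, 4, 3, 0, 12, 5, 2, 6, 7, 8, 11, 1, 10]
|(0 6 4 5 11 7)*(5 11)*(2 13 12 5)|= |(0 6 4 11 7)(2 13 12 5)|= 20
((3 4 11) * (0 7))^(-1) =(0 7)(3 11 4)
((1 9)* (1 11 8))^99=((1 9 11 8))^99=(1 8 11 9)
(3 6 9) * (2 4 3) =(2 4 3 6 9) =[0, 1, 4, 6, 3, 5, 9, 7, 8, 2]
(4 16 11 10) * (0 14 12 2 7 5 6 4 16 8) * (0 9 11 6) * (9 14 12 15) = [12, 1, 7, 3, 8, 0, 4, 5, 14, 11, 16, 10, 2, 13, 15, 9, 6] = (0 12 2 7 5)(4 8 14 15 9 11 10 16 6)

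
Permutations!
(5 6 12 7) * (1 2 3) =(1 2 3)(5 6 12 7) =[0, 2, 3, 1, 4, 6, 12, 5, 8, 9, 10, 11, 7]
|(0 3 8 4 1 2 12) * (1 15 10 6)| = 10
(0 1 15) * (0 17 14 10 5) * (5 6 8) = [1, 15, 2, 3, 4, 0, 8, 7, 5, 9, 6, 11, 12, 13, 10, 17, 16, 14] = (0 1 15 17 14 10 6 8 5)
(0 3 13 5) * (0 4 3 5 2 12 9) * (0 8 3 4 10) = (0 5 10)(2 12 9 8 3 13) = [5, 1, 12, 13, 4, 10, 6, 7, 3, 8, 0, 11, 9, 2]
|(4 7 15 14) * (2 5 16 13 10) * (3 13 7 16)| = |(2 5 3 13 10)(4 16 7 15 14)| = 5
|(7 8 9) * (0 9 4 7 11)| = |(0 9 11)(4 7 8)| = 3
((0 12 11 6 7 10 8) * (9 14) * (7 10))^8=((0 12 11 6 10 8)(9 14))^8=(14)(0 11 10)(6 8 12)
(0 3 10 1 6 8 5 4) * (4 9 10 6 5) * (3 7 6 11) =(0 7 6 8 4)(1 5 9 10)(3 11) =[7, 5, 2, 11, 0, 9, 8, 6, 4, 10, 1, 3]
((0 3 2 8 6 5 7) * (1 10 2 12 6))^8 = ((0 3 12 6 5 7)(1 10 2 8))^8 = (0 12 5)(3 6 7)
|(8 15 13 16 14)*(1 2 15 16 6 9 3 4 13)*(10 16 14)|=|(1 2 15)(3 4 13 6 9)(8 14)(10 16)|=30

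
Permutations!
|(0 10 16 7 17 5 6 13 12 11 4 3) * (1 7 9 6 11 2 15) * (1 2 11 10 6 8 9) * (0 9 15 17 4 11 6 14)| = 12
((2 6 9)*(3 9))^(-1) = ((2 6 3 9))^(-1) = (2 9 3 6)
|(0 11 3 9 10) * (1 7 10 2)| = |(0 11 3 9 2 1 7 10)| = 8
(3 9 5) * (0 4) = (0 4)(3 9 5) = [4, 1, 2, 9, 0, 3, 6, 7, 8, 5]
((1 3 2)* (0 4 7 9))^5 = ((0 4 7 9)(1 3 2))^5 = (0 4 7 9)(1 2 3)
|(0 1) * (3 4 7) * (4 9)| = 4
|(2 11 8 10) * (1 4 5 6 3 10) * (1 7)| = |(1 4 5 6 3 10 2 11 8 7)| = 10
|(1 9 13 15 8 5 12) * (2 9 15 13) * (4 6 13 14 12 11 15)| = 12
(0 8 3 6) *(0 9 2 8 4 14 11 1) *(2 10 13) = (0 4 14 11 1)(2 8 3 6 9 10 13) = [4, 0, 8, 6, 14, 5, 9, 7, 3, 10, 13, 1, 12, 2, 11]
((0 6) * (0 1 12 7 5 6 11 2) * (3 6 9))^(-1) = (0 2 11)(1 6 3 9 5 7 12) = ((0 11 2)(1 12 7 5 9 3 6))^(-1)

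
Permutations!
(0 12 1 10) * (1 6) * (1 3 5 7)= [12, 10, 2, 5, 4, 7, 3, 1, 8, 9, 0, 11, 6]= (0 12 6 3 5 7 1 10)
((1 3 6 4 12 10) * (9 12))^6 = (1 10 12 9 4 6 3)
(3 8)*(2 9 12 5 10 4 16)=[0, 1, 9, 8, 16, 10, 6, 7, 3, 12, 4, 11, 5, 13, 14, 15, 2]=(2 9 12 5 10 4 16)(3 8)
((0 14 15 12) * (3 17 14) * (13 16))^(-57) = (0 14)(3 15)(12 17)(13 16)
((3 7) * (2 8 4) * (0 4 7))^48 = ((0 4 2 8 7 3))^48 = (8)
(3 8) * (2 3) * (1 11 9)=(1 11 9)(2 3 8)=[0, 11, 3, 8, 4, 5, 6, 7, 2, 1, 10, 9]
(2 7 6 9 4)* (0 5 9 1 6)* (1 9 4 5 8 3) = [8, 6, 7, 1, 2, 4, 9, 0, 3, 5] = (0 8 3 1 6 9 5 4 2 7)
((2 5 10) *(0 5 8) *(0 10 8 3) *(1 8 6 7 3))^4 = (10)(0 3 7 6 5)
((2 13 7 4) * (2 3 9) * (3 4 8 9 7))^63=(2 7)(3 9)(8 13)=((2 13 3 7 8 9))^63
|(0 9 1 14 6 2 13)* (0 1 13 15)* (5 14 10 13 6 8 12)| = |(0 9 6 2 15)(1 10 13)(5 14 8 12)| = 60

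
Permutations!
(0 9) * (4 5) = (0 9)(4 5) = [9, 1, 2, 3, 5, 4, 6, 7, 8, 0]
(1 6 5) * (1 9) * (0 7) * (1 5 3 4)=(0 7)(1 6 3 4)(5 9)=[7, 6, 2, 4, 1, 9, 3, 0, 8, 5]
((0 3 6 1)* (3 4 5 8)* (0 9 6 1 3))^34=((0 4 5 8)(1 9 6 3))^34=(0 5)(1 6)(3 9)(4 8)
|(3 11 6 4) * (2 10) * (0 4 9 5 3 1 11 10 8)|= 11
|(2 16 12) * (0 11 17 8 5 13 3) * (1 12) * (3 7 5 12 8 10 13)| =40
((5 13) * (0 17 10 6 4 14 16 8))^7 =(0 8 16 14 4 6 10 17)(5 13)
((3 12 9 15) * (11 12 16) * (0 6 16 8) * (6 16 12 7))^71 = (0 16 11 7 6 12 9 15 3 8)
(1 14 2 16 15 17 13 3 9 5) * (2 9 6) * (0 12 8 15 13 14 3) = [12, 3, 16, 6, 4, 1, 2, 7, 15, 5, 10, 11, 8, 0, 9, 17, 13, 14] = (0 12 8 15 17 14 9 5 1 3 6 2 16 13)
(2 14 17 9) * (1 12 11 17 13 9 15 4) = (1 12 11 17 15 4)(2 14 13 9) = [0, 12, 14, 3, 1, 5, 6, 7, 8, 2, 10, 17, 11, 9, 13, 4, 16, 15]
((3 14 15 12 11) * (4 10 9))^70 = (15)(4 10 9)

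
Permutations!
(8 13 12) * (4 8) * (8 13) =(4 13 12) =[0, 1, 2, 3, 13, 5, 6, 7, 8, 9, 10, 11, 4, 12]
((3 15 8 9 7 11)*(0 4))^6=((0 4)(3 15 8 9 7 11))^6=(15)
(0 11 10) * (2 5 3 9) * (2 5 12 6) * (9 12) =(0 11 10)(2 9 5 3 12 6) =[11, 1, 9, 12, 4, 3, 2, 7, 8, 5, 0, 10, 6]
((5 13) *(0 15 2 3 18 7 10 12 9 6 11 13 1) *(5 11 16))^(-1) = ((0 15 2 3 18 7 10 12 9 6 16 5 1)(11 13))^(-1) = (0 1 5 16 6 9 12 10 7 18 3 2 15)(11 13)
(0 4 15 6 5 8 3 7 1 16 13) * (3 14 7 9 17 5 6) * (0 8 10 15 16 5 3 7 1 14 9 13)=[4, 5, 2, 13, 16, 10, 6, 14, 9, 17, 15, 11, 12, 8, 1, 7, 0, 3]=(0 4 16)(1 5 10 15 7 14)(3 13 8 9 17)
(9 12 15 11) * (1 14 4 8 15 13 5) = (1 14 4 8 15 11 9 12 13 5) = [0, 14, 2, 3, 8, 1, 6, 7, 15, 12, 10, 9, 13, 5, 4, 11]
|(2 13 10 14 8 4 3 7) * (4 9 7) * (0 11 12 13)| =10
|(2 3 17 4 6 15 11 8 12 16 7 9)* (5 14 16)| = 14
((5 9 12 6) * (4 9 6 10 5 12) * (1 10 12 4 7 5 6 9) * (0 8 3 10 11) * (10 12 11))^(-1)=(0 11 12 3 8)(1 4 6 10)(5 7 9)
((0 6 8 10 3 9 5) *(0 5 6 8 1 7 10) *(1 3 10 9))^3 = ((10)(0 8)(1 7 9 6 3))^3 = (10)(0 8)(1 6 7 3 9)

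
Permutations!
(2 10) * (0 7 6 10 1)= (0 7 6 10 2 1)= [7, 0, 1, 3, 4, 5, 10, 6, 8, 9, 2]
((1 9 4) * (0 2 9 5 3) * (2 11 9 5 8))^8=((0 11 9 4 1 8 2 5 3))^8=(0 3 5 2 8 1 4 9 11)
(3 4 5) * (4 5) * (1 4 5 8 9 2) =[0, 4, 1, 8, 5, 3, 6, 7, 9, 2] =(1 4 5 3 8 9 2)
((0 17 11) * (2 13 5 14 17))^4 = (0 14 2 17 13 11 5)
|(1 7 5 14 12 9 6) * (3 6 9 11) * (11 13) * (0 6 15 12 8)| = |(0 6 1 7 5 14 8)(3 15 12 13 11)| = 35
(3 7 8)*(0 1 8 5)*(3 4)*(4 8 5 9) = (0 1 5)(3 7 9 4) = [1, 5, 2, 7, 3, 0, 6, 9, 8, 4]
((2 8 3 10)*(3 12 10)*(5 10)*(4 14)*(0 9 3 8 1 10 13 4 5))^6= ((0 9 3 8 12)(1 10 2)(4 14 5 13))^6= (0 9 3 8 12)(4 5)(13 14)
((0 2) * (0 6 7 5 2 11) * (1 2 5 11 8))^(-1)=((0 8 1 2 6 7 11))^(-1)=(0 11 7 6 2 1 8)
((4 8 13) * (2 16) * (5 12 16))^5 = (2 5 12 16)(4 13 8)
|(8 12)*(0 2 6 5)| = |(0 2 6 5)(8 12)| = 4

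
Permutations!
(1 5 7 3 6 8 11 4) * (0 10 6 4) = (0 10 6 8 11)(1 5 7 3 4) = [10, 5, 2, 4, 1, 7, 8, 3, 11, 9, 6, 0]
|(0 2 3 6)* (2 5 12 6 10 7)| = |(0 5 12 6)(2 3 10 7)| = 4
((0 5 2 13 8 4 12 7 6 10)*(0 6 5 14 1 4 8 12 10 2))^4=(0 10 12 14 6 7 1 2 5 4 13)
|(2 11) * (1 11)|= |(1 11 2)|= 3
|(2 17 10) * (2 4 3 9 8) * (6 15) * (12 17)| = 8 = |(2 12 17 10 4 3 9 8)(6 15)|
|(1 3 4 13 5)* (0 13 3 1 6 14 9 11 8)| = 8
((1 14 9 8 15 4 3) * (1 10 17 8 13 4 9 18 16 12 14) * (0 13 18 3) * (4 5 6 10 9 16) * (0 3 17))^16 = (18)(0 13 5 6 10)(8 14 16)(12 15 17)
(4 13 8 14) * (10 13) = (4 10 13 8 14) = [0, 1, 2, 3, 10, 5, 6, 7, 14, 9, 13, 11, 12, 8, 4]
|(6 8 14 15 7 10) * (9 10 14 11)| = 15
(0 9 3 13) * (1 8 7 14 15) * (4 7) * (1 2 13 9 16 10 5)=(0 16 10 5 1 8 4 7 14 15 2 13)(3 9)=[16, 8, 13, 9, 7, 1, 6, 14, 4, 3, 5, 11, 12, 0, 15, 2, 10]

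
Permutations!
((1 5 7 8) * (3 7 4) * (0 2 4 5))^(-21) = ((0 2 4 3 7 8 1))^(-21) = (8)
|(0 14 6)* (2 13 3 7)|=|(0 14 6)(2 13 3 7)|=12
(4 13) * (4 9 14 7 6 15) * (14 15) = (4 13 9 15)(6 14 7) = [0, 1, 2, 3, 13, 5, 14, 6, 8, 15, 10, 11, 12, 9, 7, 4]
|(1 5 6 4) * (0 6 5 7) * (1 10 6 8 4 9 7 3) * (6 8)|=12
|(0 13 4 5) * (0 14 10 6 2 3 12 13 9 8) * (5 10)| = 42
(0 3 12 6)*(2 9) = (0 3 12 6)(2 9) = [3, 1, 9, 12, 4, 5, 0, 7, 8, 2, 10, 11, 6]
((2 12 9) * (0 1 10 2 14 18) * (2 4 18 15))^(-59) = ((0 1 10 4 18)(2 12 9 14 15))^(-59) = (0 1 10 4 18)(2 12 9 14 15)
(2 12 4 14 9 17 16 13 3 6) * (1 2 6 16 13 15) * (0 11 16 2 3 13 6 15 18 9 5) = (0 11 16 18 9 17 6 15 1 3 2 12 4 14 5) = [11, 3, 12, 2, 14, 0, 15, 7, 8, 17, 10, 16, 4, 13, 5, 1, 18, 6, 9]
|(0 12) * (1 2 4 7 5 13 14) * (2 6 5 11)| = 20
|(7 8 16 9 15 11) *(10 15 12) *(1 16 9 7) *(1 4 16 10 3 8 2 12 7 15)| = 12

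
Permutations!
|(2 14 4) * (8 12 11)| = |(2 14 4)(8 12 11)| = 3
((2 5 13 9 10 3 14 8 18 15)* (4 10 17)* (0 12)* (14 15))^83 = (0 12)(2 13 17 10 15 5 9 4 3)(8 14 18)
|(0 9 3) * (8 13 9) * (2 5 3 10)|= |(0 8 13 9 10 2 5 3)|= 8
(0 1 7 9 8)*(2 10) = [1, 7, 10, 3, 4, 5, 6, 9, 0, 8, 2] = (0 1 7 9 8)(2 10)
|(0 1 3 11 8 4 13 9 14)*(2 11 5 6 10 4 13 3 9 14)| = 40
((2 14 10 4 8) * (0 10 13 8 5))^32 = ((0 10 4 5)(2 14 13 8))^32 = (14)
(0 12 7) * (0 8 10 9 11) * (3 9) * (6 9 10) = (0 12 7 8 6 9 11)(3 10) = [12, 1, 2, 10, 4, 5, 9, 8, 6, 11, 3, 0, 7]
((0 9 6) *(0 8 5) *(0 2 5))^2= (0 6)(8 9)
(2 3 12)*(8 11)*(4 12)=(2 3 4 12)(8 11)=[0, 1, 3, 4, 12, 5, 6, 7, 11, 9, 10, 8, 2]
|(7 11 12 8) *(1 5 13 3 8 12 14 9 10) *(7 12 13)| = 28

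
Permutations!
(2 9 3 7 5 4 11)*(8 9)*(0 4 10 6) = (0 4 11 2 8 9 3 7 5 10 6) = [4, 1, 8, 7, 11, 10, 0, 5, 9, 3, 6, 2]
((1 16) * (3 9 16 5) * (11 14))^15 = ((1 5 3 9 16)(11 14))^15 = (16)(11 14)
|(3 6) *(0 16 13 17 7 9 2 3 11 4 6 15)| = |(0 16 13 17 7 9 2 3 15)(4 6 11)| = 9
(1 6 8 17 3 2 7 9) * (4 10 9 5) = (1 6 8 17 3 2 7 5 4 10 9) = [0, 6, 7, 2, 10, 4, 8, 5, 17, 1, 9, 11, 12, 13, 14, 15, 16, 3]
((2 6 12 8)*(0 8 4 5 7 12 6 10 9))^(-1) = (0 9 10 2 8)(4 12 7 5)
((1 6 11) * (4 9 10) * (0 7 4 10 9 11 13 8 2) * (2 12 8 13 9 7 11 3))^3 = (13)(0 6 4)(1 7 2)(3 11 9)(8 12)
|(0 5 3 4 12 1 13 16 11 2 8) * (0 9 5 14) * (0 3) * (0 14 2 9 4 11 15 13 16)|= |(0 2 8 4 12 1 16 15 13)(3 11 9 5 14)|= 45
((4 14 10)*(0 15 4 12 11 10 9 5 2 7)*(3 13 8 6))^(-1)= (0 7 2 5 9 14 4 15)(3 6 8 13)(10 11 12)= ((0 15 4 14 9 5 2 7)(3 13 8 6)(10 12 11))^(-1)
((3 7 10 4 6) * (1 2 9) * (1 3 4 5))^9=(1 9 7 5 2 3 10)(4 6)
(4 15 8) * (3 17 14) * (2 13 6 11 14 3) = (2 13 6 11 14)(3 17)(4 15 8) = [0, 1, 13, 17, 15, 5, 11, 7, 4, 9, 10, 14, 12, 6, 2, 8, 16, 3]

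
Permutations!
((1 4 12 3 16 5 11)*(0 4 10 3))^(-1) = ((0 4 12)(1 10 3 16 5 11))^(-1) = (0 12 4)(1 11 5 16 3 10)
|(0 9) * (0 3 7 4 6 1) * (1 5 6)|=6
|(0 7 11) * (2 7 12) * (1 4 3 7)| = |(0 12 2 1 4 3 7 11)| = 8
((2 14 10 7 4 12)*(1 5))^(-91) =(1 5)(2 12 4 7 10 14)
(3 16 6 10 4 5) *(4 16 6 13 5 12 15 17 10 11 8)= (3 6 11 8 4 12 15 17 10 16 13 5)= [0, 1, 2, 6, 12, 3, 11, 7, 4, 9, 16, 8, 15, 5, 14, 17, 13, 10]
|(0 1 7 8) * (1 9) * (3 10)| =10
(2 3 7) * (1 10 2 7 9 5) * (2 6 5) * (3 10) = (1 3 9 2 10 6 5) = [0, 3, 10, 9, 4, 1, 5, 7, 8, 2, 6]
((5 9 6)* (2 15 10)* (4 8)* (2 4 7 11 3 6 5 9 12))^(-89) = ((2 15 10 4 8 7 11 3 6 9 5 12))^(-89) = (2 3 10 9 8 12 11 15 6 4 5 7)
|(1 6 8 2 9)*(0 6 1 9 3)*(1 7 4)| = |(9)(0 6 8 2 3)(1 7 4)| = 15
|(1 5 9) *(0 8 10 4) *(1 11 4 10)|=|(0 8 1 5 9 11 4)|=7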